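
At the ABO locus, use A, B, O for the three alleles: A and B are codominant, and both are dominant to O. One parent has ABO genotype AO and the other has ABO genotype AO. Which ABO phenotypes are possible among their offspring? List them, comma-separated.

Gametes from AO × AO give offspring ABO genotypes AA, AO, OO, i.e. phenotypes O, A.

O, A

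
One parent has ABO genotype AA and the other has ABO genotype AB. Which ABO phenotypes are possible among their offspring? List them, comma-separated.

Gametes from AA × AB give offspring ABO genotypes AA, AB, i.e. phenotypes A, AB.

A, AB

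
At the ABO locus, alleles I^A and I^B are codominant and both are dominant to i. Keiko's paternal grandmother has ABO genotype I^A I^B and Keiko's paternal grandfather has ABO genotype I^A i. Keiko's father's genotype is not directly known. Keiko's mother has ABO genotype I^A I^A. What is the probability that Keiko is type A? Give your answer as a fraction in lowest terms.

Keiko's father's ABO genotype from I^A I^B × I^A i: 1/4 I^A I^A, 1/4 I^A I^B, 1/4 I^A i, 1/4 I^B i.
Crossing each possibility with the mother I^A I^A and summing P(type A): 1/4·1 + 1/4·1/2 + 1/4·1 + 1/4·1/2 = 3/4.

3/4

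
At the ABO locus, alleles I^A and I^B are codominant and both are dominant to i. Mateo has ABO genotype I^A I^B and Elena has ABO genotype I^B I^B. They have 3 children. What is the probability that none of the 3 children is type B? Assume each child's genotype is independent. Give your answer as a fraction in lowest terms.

1/8

ABO cross I^A I^B × I^B I^B → 1/2 B, 1/2 AB.
So P(type B) = 1/2 per child.
P(not type B) = 1/2 for one child; (1/2)^3 = 1/8.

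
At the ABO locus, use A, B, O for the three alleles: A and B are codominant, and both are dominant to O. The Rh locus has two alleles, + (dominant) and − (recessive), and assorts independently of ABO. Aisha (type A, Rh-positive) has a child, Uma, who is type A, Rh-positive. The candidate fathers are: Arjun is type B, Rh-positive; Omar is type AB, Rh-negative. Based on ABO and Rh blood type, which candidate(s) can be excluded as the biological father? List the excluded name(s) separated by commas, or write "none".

A candidate is excluded only if no genotype consistent with his phenotype could produce a type A, Rh-positive child with a type A, Rh-positive mother.
Every candidate has at least one consistent genotype combination, so none can be excluded.

none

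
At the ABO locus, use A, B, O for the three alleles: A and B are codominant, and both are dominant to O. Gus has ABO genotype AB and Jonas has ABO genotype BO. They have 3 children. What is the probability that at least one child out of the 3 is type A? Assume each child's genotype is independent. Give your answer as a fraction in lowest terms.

ABO cross AB × BO → 1/4 A, 1/2 B, 1/4 AB.
So P(type A) = 1/4 per child.
P(none) = (3/4)^3 = 27/64; P(at least one) = 1 − 27/64 = 37/64.

37/64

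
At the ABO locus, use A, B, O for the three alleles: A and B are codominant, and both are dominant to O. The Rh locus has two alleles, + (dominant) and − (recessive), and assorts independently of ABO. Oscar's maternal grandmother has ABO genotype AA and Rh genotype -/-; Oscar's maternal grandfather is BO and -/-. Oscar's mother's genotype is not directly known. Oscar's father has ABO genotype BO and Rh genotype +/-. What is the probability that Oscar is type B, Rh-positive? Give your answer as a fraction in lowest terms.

Oscar's mother's ABO genotype from AA × BO: 1/2 AB, 1/2 AO.
Crossing each possibility with the father BO and summing P(type B): 1/2·1/2 + 1/2·1/4 = 3/8.
Similarly for Rh via the mother's Rh distribution: P(Rh+) = 1/2.
Independent loci: 3/8 × 1/2 = 3/16.

3/16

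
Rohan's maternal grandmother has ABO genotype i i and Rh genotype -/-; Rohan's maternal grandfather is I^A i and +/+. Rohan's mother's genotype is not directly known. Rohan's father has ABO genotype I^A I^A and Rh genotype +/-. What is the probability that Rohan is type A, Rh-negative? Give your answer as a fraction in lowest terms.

1/4

Rohan's mother's ABO genotype from i i × I^A i: 1/2 I^A i, 1/2 i i.
Crossing each possibility with the father I^A I^A and summing P(type A): 1/2·1 + 1/2·1 = 1.
Similarly for Rh via the mother's Rh distribution: P(Rh-) = 1/4.
Independent loci: 1 × 1/4 = 1/4.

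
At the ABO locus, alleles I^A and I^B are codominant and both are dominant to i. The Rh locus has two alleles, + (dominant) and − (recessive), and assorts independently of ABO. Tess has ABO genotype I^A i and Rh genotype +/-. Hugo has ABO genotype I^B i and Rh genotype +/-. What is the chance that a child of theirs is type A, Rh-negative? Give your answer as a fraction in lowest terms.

ABO cross I^A i × I^B i → offspring phenotypes: 1/4 O, 1/4 A, 1/4 B, 1/4 AB.
Rh cross +/- × +/- → 3/4 Rh+, 1/4 Rh-.
Independent loci: P(type A, Rh-negative) = 1/4 × 1/4 = 1/16.

1/16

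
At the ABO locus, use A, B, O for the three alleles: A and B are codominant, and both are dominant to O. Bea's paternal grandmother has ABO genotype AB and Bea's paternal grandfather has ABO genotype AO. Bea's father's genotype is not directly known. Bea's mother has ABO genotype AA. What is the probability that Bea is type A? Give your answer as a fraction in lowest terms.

3/4

Bea's father's ABO genotype from AB × AO: 1/4 AA, 1/4 AB, 1/4 AO, 1/4 BO.
Crossing each possibility with the mother AA and summing P(type A): 1/4·1 + 1/4·1/2 + 1/4·1 + 1/4·1/2 = 3/4.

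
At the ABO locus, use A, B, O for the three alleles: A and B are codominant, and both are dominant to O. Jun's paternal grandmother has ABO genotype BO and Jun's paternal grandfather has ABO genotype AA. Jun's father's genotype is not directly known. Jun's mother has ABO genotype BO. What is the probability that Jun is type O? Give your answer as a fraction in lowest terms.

1/8

Jun's father's ABO genotype from BO × AA: 1/2 AB, 1/2 AO.
Crossing each possibility with the mother BO and summing P(type O): 1/2·0 + 1/2·1/4 = 1/8.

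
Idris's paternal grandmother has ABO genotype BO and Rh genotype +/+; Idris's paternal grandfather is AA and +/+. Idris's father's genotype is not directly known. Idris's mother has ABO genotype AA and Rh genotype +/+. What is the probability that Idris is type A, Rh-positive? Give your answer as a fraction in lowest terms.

3/4

Idris's father's ABO genotype from BO × AA: 1/2 AB, 1/2 AO.
Crossing each possibility with the mother AA and summing P(type A): 1/2·1/2 + 1/2·1 = 3/4.
Similarly for Rh via the father's Rh distribution: P(Rh+) = 1.
Independent loci: 3/4 × 1 = 3/4.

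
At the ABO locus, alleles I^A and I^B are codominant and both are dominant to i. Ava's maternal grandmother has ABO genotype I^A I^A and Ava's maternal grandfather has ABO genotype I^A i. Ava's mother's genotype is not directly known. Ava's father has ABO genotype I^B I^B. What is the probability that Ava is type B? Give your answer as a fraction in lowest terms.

Ava's mother's ABO genotype from I^A I^A × I^A i: 1/2 I^A I^A, 1/2 I^A i.
Crossing each possibility with the father I^B I^B and summing P(type B): 1/2·0 + 1/2·1/2 = 1/4.

1/4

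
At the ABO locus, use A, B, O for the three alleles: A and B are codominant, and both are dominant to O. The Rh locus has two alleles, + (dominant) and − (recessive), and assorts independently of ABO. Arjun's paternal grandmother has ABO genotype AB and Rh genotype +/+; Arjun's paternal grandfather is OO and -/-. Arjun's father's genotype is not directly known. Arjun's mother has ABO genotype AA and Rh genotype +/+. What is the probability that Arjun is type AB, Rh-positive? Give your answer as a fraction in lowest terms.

Arjun's father's ABO genotype from AB × OO: 1/2 AO, 1/2 BO.
Crossing each possibility with the mother AA and summing P(type AB): 1/2·0 + 1/2·1/2 = 1/4.
Similarly for Rh via the father's Rh distribution: P(Rh+) = 1.
Independent loci: 1/4 × 1 = 1/4.

1/4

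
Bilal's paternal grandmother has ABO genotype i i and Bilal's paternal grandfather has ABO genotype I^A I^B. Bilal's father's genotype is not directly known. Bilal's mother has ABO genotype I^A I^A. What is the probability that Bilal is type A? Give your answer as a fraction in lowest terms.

3/4

Bilal's father's ABO genotype from i i × I^A I^B: 1/2 I^A i, 1/2 I^B i.
Crossing each possibility with the mother I^A I^A and summing P(type A): 1/2·1 + 1/2·1/2 = 3/4.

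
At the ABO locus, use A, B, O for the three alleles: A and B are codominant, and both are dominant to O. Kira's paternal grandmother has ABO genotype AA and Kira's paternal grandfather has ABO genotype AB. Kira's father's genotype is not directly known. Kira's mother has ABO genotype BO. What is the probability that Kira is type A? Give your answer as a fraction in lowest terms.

3/8

Kira's father's ABO genotype from AA × AB: 1/2 AA, 1/2 AB.
Crossing each possibility with the mother BO and summing P(type A): 1/2·1/2 + 1/2·1/4 = 3/8.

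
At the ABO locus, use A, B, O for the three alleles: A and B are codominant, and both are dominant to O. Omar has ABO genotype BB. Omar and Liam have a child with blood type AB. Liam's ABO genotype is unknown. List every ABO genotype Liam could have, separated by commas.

For each candidate genotype of Liam, check whether crossing it with BB can produce every observed child phenotype.
  AA → possible child types {AB} ✓
  AB → possible child types {B, AB} ✓
  AO → possible child types {B, AB} ✓
  BB → possible child types {B} ✗
  BO → possible child types {B} ✗
  OO → possible child types {B} ✗

AA, AB, AO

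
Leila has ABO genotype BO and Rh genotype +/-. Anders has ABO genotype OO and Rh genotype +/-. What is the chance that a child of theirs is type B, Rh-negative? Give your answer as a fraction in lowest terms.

ABO cross BO × OO → offspring phenotypes: 1/2 O, 1/2 B.
Rh cross +/- × +/- → 3/4 Rh+, 1/4 Rh-.
Independent loci: P(type B, Rh-negative) = 1/2 × 1/4 = 1/8.

1/8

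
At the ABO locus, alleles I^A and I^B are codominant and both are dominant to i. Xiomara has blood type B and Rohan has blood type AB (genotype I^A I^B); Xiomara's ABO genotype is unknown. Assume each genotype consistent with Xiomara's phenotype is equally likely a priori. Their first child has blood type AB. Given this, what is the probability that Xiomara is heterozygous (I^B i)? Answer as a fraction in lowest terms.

1/3

Possible genotypes: Xiomara ∈ {I^B I^B, I^B i}; Rohan ∈ {I^A I^B}.
Weight each parental genotype pair by prior × P(type-AB child):
  I^B I^B × I^A I^B: posterior weight 2/3.
  I^B i × I^A I^B: posterior weight 1/3.
Sum the posterior weight over pairs where Xiomara is I^B i: 1/3.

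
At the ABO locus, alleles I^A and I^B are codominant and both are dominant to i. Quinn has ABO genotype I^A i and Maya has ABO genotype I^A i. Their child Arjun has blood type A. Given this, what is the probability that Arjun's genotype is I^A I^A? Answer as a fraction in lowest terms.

1/3

Cross I^A i × I^A i → 1/4 I^A I^A, 1/2 I^A i, 1/4 i i.
Type-A genotypes among offspring: I^A I^A (1/4), I^A i (1/2); total 3/4.
P(I^A I^A | type A) = (1/4) / (3/4) = 1/3.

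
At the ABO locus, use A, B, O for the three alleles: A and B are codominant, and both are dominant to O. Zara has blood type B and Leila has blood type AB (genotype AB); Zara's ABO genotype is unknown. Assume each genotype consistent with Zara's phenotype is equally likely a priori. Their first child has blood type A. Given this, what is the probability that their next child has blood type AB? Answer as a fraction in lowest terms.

1/4

Possible genotypes: Zara ∈ {BB, BO}; Leila ∈ {AB}.
Weight each parental genotype pair by prior × P(type-A child):
  BO × AB: posterior weight 1; P(next child type AB) = 1/4.
Weighted sum = 1/4.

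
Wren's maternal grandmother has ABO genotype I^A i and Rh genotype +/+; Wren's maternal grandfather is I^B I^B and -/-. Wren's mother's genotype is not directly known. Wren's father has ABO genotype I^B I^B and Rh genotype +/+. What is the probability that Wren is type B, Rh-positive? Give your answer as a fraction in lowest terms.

Wren's mother's ABO genotype from I^A i × I^B I^B: 1/2 I^A I^B, 1/2 I^B i.
Crossing each possibility with the father I^B I^B and summing P(type B): 1/2·1/2 + 1/2·1 = 3/4.
Similarly for Rh via the mother's Rh distribution: P(Rh+) = 1.
Independent loci: 3/4 × 1 = 3/4.

3/4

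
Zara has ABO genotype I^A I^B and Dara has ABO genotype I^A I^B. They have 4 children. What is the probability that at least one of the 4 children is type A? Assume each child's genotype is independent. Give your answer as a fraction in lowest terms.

175/256

ABO cross I^A I^B × I^A I^B → 1/4 A, 1/4 B, 1/2 AB.
So P(type A) = 1/4 per child.
P(none) = (3/4)^4 = 81/256; P(at least one) = 1 − 81/256 = 175/256.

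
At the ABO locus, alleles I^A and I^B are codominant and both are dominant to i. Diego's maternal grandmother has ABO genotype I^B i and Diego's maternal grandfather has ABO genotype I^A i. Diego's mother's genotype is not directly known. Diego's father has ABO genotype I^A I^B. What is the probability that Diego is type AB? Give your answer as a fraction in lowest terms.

1/4

Diego's mother's ABO genotype from I^B i × I^A i: 1/4 I^A I^B, 1/4 I^A i, 1/4 I^B i, 1/4 i i.
Crossing each possibility with the father I^A I^B and summing P(type AB): 1/4·1/2 + 1/4·1/4 + 1/4·1/4 + 1/4·0 = 1/4.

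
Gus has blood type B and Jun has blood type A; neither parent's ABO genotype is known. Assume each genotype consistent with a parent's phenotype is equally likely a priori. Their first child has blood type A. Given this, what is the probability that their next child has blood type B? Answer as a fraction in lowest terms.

Possible genotypes: Gus ∈ {BB, BO}; Jun ∈ {AA, AO}.
Weight each parental genotype pair by prior × P(type-A child):
  BO × AA: posterior weight 2/3; P(next child type B) = 0.
  BO × AO: posterior weight 1/3; P(next child type B) = 1/4.
Weighted sum = 1/12.

1/12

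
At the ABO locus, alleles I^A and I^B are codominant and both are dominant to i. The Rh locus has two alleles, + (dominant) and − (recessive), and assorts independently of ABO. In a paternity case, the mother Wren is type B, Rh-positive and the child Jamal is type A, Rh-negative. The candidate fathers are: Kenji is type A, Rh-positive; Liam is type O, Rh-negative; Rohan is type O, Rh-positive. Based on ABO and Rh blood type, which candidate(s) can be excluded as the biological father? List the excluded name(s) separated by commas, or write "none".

A candidate is excluded only if no genotype consistent with his phenotype could produce a type A, Rh-negative child with a type B, Rh-positive mother.
Liam (type O, Rh-): no genotype consistent with that phenotype can produce a type-A Rh- child with a type-B mother.
Rohan (type O, Rh+): no genotype consistent with that phenotype can produce a type-A Rh- child with a type-B mother.

Liam, Rohan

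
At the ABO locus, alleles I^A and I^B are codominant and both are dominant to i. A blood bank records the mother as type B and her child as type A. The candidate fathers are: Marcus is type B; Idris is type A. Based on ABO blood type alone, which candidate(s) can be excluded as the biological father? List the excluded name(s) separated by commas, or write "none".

Marcus

A candidate is excluded only if no genotype consistent with his phenotype could produce a type A child with a type B mother.
Marcus (type B): no genotype consistent with that phenotype can produce a type-A child with a type-B mother.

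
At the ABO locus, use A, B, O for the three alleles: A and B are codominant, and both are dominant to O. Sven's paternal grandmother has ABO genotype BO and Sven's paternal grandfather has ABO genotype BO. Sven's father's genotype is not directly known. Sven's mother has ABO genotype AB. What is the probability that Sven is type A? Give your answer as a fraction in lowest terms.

Sven's father's ABO genotype from BO × BO: 1/4 BB, 1/2 BO, 1/4 OO.
Crossing each possibility with the mother AB and summing P(type A): 1/4·0 + 1/2·1/4 + 1/4·1/2 = 1/4.

1/4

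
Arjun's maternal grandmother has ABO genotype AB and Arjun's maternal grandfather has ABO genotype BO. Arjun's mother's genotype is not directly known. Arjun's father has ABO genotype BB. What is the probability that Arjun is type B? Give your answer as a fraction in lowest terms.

Arjun's mother's ABO genotype from AB × BO: 1/4 AB, 1/4 AO, 1/4 BB, 1/4 BO.
Crossing each possibility with the father BB and summing P(type B): 1/4·1/2 + 1/4·1/2 + 1/4·1 + 1/4·1 = 3/4.

3/4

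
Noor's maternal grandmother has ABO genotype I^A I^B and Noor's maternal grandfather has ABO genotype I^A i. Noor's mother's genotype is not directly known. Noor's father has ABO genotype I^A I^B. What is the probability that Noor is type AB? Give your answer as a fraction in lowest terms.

Noor's mother's ABO genotype from I^A I^B × I^A i: 1/4 I^A I^A, 1/4 I^A I^B, 1/4 I^A i, 1/4 I^B i.
Crossing each possibility with the father I^A I^B and summing P(type AB): 1/4·1/2 + 1/4·1/2 + 1/4·1/4 + 1/4·1/4 = 3/8.

3/8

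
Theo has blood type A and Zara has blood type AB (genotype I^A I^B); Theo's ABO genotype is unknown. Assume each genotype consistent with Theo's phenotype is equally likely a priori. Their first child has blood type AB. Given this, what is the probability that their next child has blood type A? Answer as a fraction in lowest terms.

Possible genotypes: Theo ∈ {I^A I^A, I^A i}; Zara ∈ {I^A I^B}.
Weight each parental genotype pair by prior × P(type-AB child):
  I^A I^A × I^A I^B: posterior weight 2/3; P(next child type A) = 1/2.
  I^A i × I^A I^B: posterior weight 1/3; P(next child type A) = 1/2.
Weighted sum = 1/2.

1/2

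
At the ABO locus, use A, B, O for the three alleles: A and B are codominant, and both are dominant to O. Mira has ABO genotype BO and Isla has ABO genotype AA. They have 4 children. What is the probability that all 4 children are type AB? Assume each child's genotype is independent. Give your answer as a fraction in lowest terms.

ABO cross BO × AA → 1/2 A, 1/2 AB.
So P(type AB) = 1/2 per child.
All 4 independent: (1/2)^4 = 1/16.

1/16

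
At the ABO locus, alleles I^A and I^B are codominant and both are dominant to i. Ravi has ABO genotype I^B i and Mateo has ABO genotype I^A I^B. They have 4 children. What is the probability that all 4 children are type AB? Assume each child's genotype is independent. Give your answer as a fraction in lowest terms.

ABO cross I^B i × I^A I^B → 1/4 A, 1/2 B, 1/4 AB.
So P(type AB) = 1/4 per child.
All 4 independent: (1/4)^4 = 1/256.

1/256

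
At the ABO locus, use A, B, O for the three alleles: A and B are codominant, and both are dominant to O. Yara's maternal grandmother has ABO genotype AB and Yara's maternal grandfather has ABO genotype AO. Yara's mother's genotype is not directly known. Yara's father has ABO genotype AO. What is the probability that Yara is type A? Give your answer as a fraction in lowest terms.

5/8

Yara's mother's ABO genotype from AB × AO: 1/4 AA, 1/4 AB, 1/4 AO, 1/4 BO.
Crossing each possibility with the father AO and summing P(type A): 1/4·1 + 1/4·1/2 + 1/4·3/4 + 1/4·1/4 = 5/8.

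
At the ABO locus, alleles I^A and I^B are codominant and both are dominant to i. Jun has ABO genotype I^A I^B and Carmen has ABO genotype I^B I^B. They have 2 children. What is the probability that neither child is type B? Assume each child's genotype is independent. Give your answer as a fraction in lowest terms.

ABO cross I^A I^B × I^B I^B → 1/2 B, 1/2 AB.
So P(type B) = 1/2 per child.
P(not type B) = 1/2 for one child; (1/2)^2 = 1/4.

1/4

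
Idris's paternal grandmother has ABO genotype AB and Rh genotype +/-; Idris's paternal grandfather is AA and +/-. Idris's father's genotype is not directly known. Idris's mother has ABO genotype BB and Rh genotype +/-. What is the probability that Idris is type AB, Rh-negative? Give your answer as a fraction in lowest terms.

3/16

Idris's father's ABO genotype from AB × AA: 1/2 AA, 1/2 AB.
Crossing each possibility with the mother BB and summing P(type AB): 1/2·1 + 1/2·1/2 = 3/4.
Similarly for Rh via the father's Rh distribution: P(Rh-) = 1/4.
Independent loci: 3/4 × 1/4 = 3/16.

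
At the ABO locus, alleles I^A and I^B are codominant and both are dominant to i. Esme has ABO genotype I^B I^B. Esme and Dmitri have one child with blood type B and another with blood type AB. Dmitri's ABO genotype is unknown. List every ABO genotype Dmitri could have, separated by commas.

I^A I^B, I^A i

For each candidate genotype of Dmitri, check whether crossing it with I^B I^B can produce every observed child phenotype.
  I^A I^A → possible child types {AB} ✗
  I^A I^B → possible child types {B, AB} ✓
  I^A i → possible child types {B, AB} ✓
  I^B I^B → possible child types {B} ✗
  I^B i → possible child types {B} ✗
  i i → possible child types {B} ✗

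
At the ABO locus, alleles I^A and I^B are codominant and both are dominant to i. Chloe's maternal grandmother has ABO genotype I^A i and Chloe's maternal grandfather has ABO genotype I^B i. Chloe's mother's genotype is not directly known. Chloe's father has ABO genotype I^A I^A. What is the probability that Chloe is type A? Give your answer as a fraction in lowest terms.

3/4

Chloe's mother's ABO genotype from I^A i × I^B i: 1/4 I^A I^B, 1/4 I^A i, 1/4 I^B i, 1/4 i i.
Crossing each possibility with the father I^A I^A and summing P(type A): 1/4·1/2 + 1/4·1 + 1/4·1/2 + 1/4·1 = 3/4.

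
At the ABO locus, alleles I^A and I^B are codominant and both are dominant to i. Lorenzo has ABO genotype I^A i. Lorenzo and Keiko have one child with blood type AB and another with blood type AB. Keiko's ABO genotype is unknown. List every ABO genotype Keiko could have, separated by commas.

For each candidate genotype of Keiko, check whether crossing it with I^A i can produce every observed child phenotype.
  I^A I^A → possible child types {A} ✗
  I^A I^B → possible child types {A, B, AB} ✓
  I^A i → possible child types {O, A} ✗
  I^B I^B → possible child types {B, AB} ✓
  I^B i → possible child types {O, A, B, AB} ✓
  i i → possible child types {O, A} ✗

I^A I^B, I^B I^B, I^B i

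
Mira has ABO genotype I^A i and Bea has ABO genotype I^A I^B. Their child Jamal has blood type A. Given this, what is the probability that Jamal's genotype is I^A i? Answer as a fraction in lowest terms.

Cross I^A i × I^A I^B → 1/4 I^A I^A, 1/4 I^A I^B, 1/4 I^A i, 1/4 I^B i.
Type-A genotypes among offspring: I^A I^A (1/4), I^A i (1/4); total 1/2.
P(I^A i | type A) = (1/4) / (1/2) = 1/2.

1/2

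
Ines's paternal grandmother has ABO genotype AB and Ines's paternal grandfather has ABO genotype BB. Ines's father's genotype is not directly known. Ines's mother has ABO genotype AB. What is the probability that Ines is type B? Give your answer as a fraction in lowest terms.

3/8

Ines's father's ABO genotype from AB × BB: 1/2 AB, 1/2 BB.
Crossing each possibility with the mother AB and summing P(type B): 1/2·1/4 + 1/2·1/2 = 3/8.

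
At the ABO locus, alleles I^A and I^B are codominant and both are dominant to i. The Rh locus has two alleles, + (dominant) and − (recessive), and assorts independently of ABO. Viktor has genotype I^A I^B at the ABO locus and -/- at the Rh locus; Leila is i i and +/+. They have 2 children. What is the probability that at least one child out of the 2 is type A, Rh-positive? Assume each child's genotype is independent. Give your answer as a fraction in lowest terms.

3/4

ABO cross I^A I^B × i i → 1/2 A, 1/2 B.
Rh cross -/- × +/+ → 1 Rh+; so P(type A, Rh-positive) = 1/2 × 1 = 1/2 per child.
P(none) = (1/2)^2 = 1/4; P(at least one) = 1 − 1/4 = 3/4.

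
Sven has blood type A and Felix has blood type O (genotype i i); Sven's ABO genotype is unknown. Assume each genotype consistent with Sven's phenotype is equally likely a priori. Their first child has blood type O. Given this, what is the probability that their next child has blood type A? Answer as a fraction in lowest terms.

1/2

Possible genotypes: Sven ∈ {I^A I^A, I^A i}; Felix ∈ {i i}.
Weight each parental genotype pair by prior × P(type-O child):
  I^A i × i i: posterior weight 1; P(next child type A) = 1/2.
Weighted sum = 1/2.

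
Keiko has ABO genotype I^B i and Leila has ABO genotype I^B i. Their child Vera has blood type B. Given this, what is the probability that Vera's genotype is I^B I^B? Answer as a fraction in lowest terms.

Cross I^B i × I^B i → 1/4 I^B I^B, 1/2 I^B i, 1/4 i i.
Type-B genotypes among offspring: I^B I^B (1/4), I^B i (1/2); total 3/4.
P(I^B I^B | type B) = (1/4) / (3/4) = 1/3.

1/3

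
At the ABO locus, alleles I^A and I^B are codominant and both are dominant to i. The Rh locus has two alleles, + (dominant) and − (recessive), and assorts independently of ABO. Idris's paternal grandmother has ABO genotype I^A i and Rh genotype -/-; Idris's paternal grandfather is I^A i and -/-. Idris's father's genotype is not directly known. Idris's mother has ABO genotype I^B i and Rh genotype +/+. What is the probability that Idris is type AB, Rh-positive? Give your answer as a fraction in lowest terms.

Idris's father's ABO genotype from I^A i × I^A i: 1/4 I^A I^A, 1/2 I^A i, 1/4 i i.
Crossing each possibility with the mother I^B i and summing P(type AB): 1/4·1/2 + 1/2·1/4 + 1/4·0 = 1/4.
Similarly for Rh via the father's Rh distribution: P(Rh+) = 1.
Independent loci: 1/4 × 1 = 1/4.

1/4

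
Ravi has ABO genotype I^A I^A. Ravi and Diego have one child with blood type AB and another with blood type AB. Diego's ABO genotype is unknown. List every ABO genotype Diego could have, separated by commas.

I^A I^B, I^B I^B, I^B i

For each candidate genotype of Diego, check whether crossing it with I^A I^A can produce every observed child phenotype.
  I^A I^A → possible child types {A} ✗
  I^A I^B → possible child types {A, AB} ✓
  I^A i → possible child types {A} ✗
  I^B I^B → possible child types {AB} ✓
  I^B i → possible child types {A, AB} ✓
  i i → possible child types {A} ✗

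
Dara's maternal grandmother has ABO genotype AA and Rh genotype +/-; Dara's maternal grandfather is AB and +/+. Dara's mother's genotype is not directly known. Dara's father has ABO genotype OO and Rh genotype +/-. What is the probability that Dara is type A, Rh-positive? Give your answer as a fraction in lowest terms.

21/32

Dara's mother's ABO genotype from AA × AB: 1/2 AA, 1/2 AB.
Crossing each possibility with the father OO and summing P(type A): 1/2·1 + 1/2·1/2 = 3/4.
Similarly for Rh via the mother's Rh distribution: P(Rh+) = 7/8.
Independent loci: 3/4 × 7/8 = 21/32.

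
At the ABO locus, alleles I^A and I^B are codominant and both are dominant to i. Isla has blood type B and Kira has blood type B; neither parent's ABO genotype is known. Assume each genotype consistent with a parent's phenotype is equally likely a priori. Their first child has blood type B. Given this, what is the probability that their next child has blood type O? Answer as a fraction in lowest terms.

1/20

Possible genotypes: Isla ∈ {I^B I^B, I^B i}; Kira ∈ {I^B I^B, I^B i}.
Weight each parental genotype pair by prior × P(type-B child):
  I^B I^B × I^B I^B: posterior weight 4/15; P(next child type O) = 0.
  I^B I^B × I^B i: posterior weight 4/15; P(next child type O) = 0.
  I^B i × I^B I^B: posterior weight 4/15; P(next child type O) = 0.
  I^B i × I^B i: posterior weight 1/5; P(next child type O) = 1/4.
Weighted sum = 1/20.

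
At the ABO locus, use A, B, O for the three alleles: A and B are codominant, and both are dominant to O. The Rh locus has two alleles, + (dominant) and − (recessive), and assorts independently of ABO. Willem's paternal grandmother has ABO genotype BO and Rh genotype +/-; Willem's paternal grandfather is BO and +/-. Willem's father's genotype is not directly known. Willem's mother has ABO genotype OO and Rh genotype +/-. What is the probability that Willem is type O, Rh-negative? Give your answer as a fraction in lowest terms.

1/8

Willem's father's ABO genotype from BO × BO: 1/4 BB, 1/2 BO, 1/4 OO.
Crossing each possibility with the mother OO and summing P(type O): 1/4·0 + 1/2·1/2 + 1/4·1 = 1/2.
Similarly for Rh via the father's Rh distribution: P(Rh-) = 1/4.
Independent loci: 1/2 × 1/4 = 1/8.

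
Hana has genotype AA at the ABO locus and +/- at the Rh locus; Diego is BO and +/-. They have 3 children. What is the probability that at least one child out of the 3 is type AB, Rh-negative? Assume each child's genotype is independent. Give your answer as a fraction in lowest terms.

169/512

ABO cross AA × BO → 1/2 A, 1/2 AB.
Rh cross +/- × +/- → 3/4 Rh+, 1/4 Rh-; so P(type AB, Rh-negative) = 1/2 × 1/4 = 1/8 per child.
P(none) = (7/8)^3 = 343/512; P(at least one) = 1 − 343/512 = 169/512.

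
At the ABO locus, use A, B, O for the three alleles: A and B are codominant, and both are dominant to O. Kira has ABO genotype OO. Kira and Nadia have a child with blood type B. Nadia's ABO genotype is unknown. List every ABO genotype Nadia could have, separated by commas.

For each candidate genotype of Nadia, check whether crossing it with OO can produce every observed child phenotype.
  AA → possible child types {A} ✗
  AB → possible child types {A, B} ✓
  AO → possible child types {O, A} ✗
  BB → possible child types {B} ✓
  BO → possible child types {O, B} ✓
  OO → possible child types {O} ✗

AB, BB, BO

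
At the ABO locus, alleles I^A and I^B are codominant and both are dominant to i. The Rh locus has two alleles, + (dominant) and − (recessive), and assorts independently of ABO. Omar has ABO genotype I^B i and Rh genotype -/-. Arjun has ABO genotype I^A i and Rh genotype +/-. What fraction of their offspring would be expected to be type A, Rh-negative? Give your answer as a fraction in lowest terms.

ABO cross I^B i × I^A i → offspring phenotypes: 1/4 O, 1/4 A, 1/4 B, 1/4 AB.
Rh cross -/- × +/- → 1/2 Rh+, 1/2 Rh-.
Independent loci: P(type A, Rh-negative) = 1/4 × 1/2 = 1/8.

1/8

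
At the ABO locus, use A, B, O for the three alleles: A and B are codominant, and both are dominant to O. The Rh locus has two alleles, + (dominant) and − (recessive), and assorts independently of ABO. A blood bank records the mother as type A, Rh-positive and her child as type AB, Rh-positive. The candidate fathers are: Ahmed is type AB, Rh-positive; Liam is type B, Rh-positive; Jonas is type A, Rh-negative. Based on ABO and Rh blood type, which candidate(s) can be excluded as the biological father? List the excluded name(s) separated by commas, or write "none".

Jonas

A candidate is excluded only if no genotype consistent with his phenotype could produce a type AB, Rh-positive child with a type A, Rh-positive mother.
Jonas (type A, Rh-): no genotype consistent with that phenotype can produce a type-AB Rh+ child with a type-A mother.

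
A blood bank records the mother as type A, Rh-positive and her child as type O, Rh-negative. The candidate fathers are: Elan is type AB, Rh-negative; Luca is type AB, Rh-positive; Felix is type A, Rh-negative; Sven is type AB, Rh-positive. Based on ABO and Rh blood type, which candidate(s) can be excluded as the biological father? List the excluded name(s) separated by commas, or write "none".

Elan, Luca, Sven

A candidate is excluded only if no genotype consistent with his phenotype could produce a type O, Rh-negative child with a type A, Rh-positive mother.
Elan (type AB, Rh-): no genotype consistent with that phenotype can produce a type-O Rh- child with a type-A mother.
Luca (type AB, Rh+): no genotype consistent with that phenotype can produce a type-O Rh- child with a type-A mother.
Sven (type AB, Rh+): no genotype consistent with that phenotype can produce a type-O Rh- child with a type-A mother.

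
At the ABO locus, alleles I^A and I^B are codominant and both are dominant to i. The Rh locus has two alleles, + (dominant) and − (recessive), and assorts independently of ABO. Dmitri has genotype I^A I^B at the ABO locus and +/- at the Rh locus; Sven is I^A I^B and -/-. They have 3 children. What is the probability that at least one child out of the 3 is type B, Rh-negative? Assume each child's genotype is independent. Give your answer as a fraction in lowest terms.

ABO cross I^A I^B × I^A I^B → 1/4 A, 1/4 B, 1/2 AB.
Rh cross +/- × -/- → 1/2 Rh+, 1/2 Rh-; so P(type B, Rh-negative) = 1/4 × 1/2 = 1/8 per child.
P(none) = (7/8)^3 = 343/512; P(at least one) = 1 − 343/512 = 169/512.

169/512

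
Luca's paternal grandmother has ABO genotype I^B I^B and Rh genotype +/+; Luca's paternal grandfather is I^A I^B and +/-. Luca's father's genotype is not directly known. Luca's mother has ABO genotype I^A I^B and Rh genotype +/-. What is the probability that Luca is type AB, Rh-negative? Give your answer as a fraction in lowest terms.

Luca's father's ABO genotype from I^B I^B × I^A I^B: 1/2 I^A I^B, 1/2 I^B I^B.
Crossing each possibility with the mother I^A I^B and summing P(type AB): 1/2·1/2 + 1/2·1/2 = 1/2.
Similarly for Rh via the father's Rh distribution: P(Rh-) = 1/8.
Independent loci: 1/2 × 1/8 = 1/16.

1/16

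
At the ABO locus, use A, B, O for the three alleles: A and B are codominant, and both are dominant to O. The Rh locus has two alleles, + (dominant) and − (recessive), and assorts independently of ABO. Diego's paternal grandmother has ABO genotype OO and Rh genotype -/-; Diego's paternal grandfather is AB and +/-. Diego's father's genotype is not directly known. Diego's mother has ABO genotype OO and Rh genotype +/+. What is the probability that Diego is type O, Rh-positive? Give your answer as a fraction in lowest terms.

Diego's father's ABO genotype from OO × AB: 1/2 AO, 1/2 BO.
Crossing each possibility with the mother OO and summing P(type O): 1/2·1/2 + 1/2·1/2 = 1/2.
Similarly for Rh via the father's Rh distribution: P(Rh+) = 1.
Independent loci: 1/2 × 1 = 1/2.

1/2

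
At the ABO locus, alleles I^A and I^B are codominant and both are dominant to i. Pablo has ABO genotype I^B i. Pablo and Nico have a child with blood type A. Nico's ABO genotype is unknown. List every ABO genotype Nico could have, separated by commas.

For each candidate genotype of Nico, check whether crossing it with I^B i can produce every observed child phenotype.
  I^A I^A → possible child types {A, AB} ✓
  I^A I^B → possible child types {A, B, AB} ✓
  I^A i → possible child types {O, A, B, AB} ✓
  I^B I^B → possible child types {B} ✗
  I^B i → possible child types {O, B} ✗
  i i → possible child types {O, B} ✗

I^A I^A, I^A I^B, I^A i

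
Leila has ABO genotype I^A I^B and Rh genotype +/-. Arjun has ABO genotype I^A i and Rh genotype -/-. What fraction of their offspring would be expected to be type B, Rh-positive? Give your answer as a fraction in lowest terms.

1/8

ABO cross I^A I^B × I^A i → offspring phenotypes: 1/2 A, 1/4 B, 1/4 AB.
Rh cross +/- × -/- → 1/2 Rh+, 1/2 Rh-.
Independent loci: P(type B, Rh-positive) = 1/4 × 1/2 = 1/8.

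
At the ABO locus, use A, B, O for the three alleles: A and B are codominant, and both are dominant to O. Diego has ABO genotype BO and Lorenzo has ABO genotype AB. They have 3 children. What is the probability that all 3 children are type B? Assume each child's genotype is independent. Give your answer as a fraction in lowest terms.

1/8

ABO cross BO × AB → 1/4 A, 1/2 B, 1/4 AB.
So P(type B) = 1/2 per child.
All 3 independent: (1/2)^3 = 1/8.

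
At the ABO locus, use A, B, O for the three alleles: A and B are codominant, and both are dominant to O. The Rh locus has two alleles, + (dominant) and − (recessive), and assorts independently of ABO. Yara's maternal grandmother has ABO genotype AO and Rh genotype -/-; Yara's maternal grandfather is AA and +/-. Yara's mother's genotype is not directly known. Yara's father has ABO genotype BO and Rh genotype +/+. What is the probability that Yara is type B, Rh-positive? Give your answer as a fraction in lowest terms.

Yara's mother's ABO genotype from AO × AA: 1/2 AA, 1/2 AO.
Crossing each possibility with the father BO and summing P(type B): 1/2·0 + 1/2·1/4 = 1/8.
Similarly for Rh via the mother's Rh distribution: P(Rh+) = 1.
Independent loci: 1/8 × 1 = 1/8.

1/8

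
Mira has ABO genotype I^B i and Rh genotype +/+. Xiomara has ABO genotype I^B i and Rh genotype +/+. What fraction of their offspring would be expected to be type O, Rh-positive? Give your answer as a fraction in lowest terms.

1/4

ABO cross I^B i × I^B i → offspring phenotypes: 1/4 O, 3/4 B.
Rh cross +/+ × +/+ → 1 Rh+.
Independent loci: P(type O, Rh-positive) = 1/4 × 1 = 1/4.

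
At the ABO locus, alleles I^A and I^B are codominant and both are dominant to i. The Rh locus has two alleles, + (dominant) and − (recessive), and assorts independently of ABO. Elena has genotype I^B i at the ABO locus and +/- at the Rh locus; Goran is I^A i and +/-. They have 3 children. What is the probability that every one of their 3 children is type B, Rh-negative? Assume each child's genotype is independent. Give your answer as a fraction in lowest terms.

ABO cross I^B i × I^A i → 1/4 O, 1/4 A, 1/4 B, 1/4 AB.
Rh cross +/- × +/- → 3/4 Rh+, 1/4 Rh-; so P(type B, Rh-negative) = 1/4 × 1/4 = 1/16 per child.
All 3 independent: (1/16)^3 = 1/4096.

1/4096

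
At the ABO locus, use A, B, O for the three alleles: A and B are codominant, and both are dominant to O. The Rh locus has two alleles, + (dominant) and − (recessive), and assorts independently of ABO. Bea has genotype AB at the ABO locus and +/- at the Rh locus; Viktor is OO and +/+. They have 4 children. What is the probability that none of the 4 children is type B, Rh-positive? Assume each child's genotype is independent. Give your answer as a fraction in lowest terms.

ABO cross AB × OO → 1/2 A, 1/2 B.
Rh cross +/- × +/+ → 1 Rh+; so P(type B, Rh-positive) = 1/2 × 1 = 1/2 per child.
P(not type B, Rh-positive) = 1/2 for one child; (1/2)^4 = 1/16.

1/16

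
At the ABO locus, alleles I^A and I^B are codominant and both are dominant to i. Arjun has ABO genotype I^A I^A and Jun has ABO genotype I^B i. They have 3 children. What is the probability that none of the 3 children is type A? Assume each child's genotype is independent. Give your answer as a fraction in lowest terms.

1/8

ABO cross I^A I^A × I^B i → 1/2 A, 1/2 AB.
So P(type A) = 1/2 per child.
P(not type A) = 1/2 for one child; (1/2)^3 = 1/8.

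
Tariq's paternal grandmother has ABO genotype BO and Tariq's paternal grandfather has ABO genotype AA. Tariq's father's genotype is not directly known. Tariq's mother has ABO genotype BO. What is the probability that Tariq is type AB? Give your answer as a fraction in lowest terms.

Tariq's father's ABO genotype from BO × AA: 1/2 AB, 1/2 AO.
Crossing each possibility with the mother BO and summing P(type AB): 1/2·1/4 + 1/2·1/4 = 1/4.

1/4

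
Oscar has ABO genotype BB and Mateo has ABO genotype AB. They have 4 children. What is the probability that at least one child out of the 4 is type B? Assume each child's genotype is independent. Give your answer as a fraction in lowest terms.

ABO cross BB × AB → 1/2 B, 1/2 AB.
So P(type B) = 1/2 per child.
P(none) = (1/2)^4 = 1/16; P(at least one) = 1 − 1/16 = 15/16.

15/16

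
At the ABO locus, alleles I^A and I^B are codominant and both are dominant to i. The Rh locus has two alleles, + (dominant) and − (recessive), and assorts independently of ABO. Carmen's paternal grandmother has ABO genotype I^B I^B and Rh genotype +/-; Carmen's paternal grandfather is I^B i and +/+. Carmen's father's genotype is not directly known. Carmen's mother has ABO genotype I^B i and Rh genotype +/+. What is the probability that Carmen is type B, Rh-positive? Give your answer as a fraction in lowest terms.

Carmen's father's ABO genotype from I^B I^B × I^B i: 1/2 I^B I^B, 1/2 I^B i.
Crossing each possibility with the mother I^B i and summing P(type B): 1/2·1 + 1/2·3/4 = 7/8.
Similarly for Rh via the father's Rh distribution: P(Rh+) = 1.
Independent loci: 7/8 × 1 = 7/8.

7/8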